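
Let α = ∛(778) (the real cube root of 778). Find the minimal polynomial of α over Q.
m_α(x) = x^3 - 778

α satisfies α^3 = 778, so x^3 - 778 annihilates α. By the rational root test, a rational root p/q (in lowest terms) of x^3 - 778 would satisfy p^3 = 778 q^3, forcing q = 1 and p^3 = 778; but 778 is not a perfect cube, contradiction. A monic cubic over Q with no rational root is irreducible (any nontrivial factorization would include a linear factor). Hence x^3 - 778 is the minimal polynomial of α, and in particular [Q(α):Q] = 3.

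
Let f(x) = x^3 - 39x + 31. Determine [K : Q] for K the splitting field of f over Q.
[K : Q] = 6

By the rational root test, any rational root of the monic integer polynomial f(x) = x^3 - 39x + 31 must be an integer dividing the constant term 31, i.e. one of ±{1, 31}. Evaluating: f(1) = -7, f(-1) = 69, f(31) = 28613, f(-31) = -28551; none is 0, so f has no rational root and is therefore irreducible over Q (a cubic with no linear factor over a field is irreducible). For an irreducible cubic, the Galois group is A_3 or S_3 according as the discriminant disc(f) = -4a^3 - 27b^2 = -4·(-39)^3 - 27·(31)^2 = 211329 is or is not a square in Q. Here disc(f) = 211329 is not a perfect square in Q, so the Galois group of f over Q is not contained in A_3 and must be all of S_3. The splitting field has degree |S_3| = 6 over Q, so [K : Q] = 6.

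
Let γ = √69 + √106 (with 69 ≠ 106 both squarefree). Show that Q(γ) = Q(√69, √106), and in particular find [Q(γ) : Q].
[Q(γ) : Q] = 4 (equivalently, Q(γ) = Q(√69, √106))

Obviously Q(γ) ⊆ Q(√69, √106), and [Q(√69, √106):Q] = 4 (since 69, 106 are distinct squarefree integers > 1 with 7314 not a perfect square). To show equality we compute the minimal polynomial of γ. From γ = √69 + √106: γ^2 = 69 + 2√(7314) + 106 = 175 + 2√(7314), so γ^2 - 175 = 2√(7314); squaring, (γ^2 - 175)^2 = 4·7314, i.e. γ^4 - 350γ^2 + 30625 - 29256 = 0, i.e. γ^4 - 350γ^2 + 1369 = 0. So γ is a root of x^4 - 350x^2 + 1369. This polynomial is irreducible over Q: it has no rational root (each ±√69 ± √106 is irrational), and any factorization into two quadratics over Q would force √(7314) ∈ Q (pairing opposite roots) or √69, √106 ∈ Q (other pairings), all impossible. Hence [Q(γ):Q] = 4 = [Q(√69, √106):Q], so Q(γ) = Q(√69, √106).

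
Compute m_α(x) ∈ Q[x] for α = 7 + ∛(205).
m_α(x) = x^3 - 21x^2 + 147x - 548

Set β = α - 7 = ∛(205), so β^3 = 205. Then (α - 7)^3 - 205 = 0, i.e. α is a root of g(x) = (x - 7)^3 - 205 = x^3 - 21x^2 + 147x - 548. Since g(x) = h(x - 7) where h(x) = x^3 - 205, and h is irreducible over Q (because 205 is not a perfect cube, so h has no rational root, and a monic cubic with no rational root is irreducible), g is also irreducible (irreducibility is preserved under the substitution x → x - 7). Hence m_α(x) = x^3 - 21x^2 + 147x - 548.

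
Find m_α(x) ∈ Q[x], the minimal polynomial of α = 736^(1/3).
m_α(x) = x^3 - 736

α satisfies α^3 = 736, so x^3 - 736 annihilates α. By the rational root test, a rational root p/q (in lowest terms) of x^3 - 736 would satisfy p^3 = 736 q^3, forcing q = 1 and p^3 = 736; but 736 is not a perfect cube, contradiction. A monic cubic over Q with no rational root is irreducible (any nontrivial factorization would include a linear factor). Hence x^3 - 736 is the minimal polynomial of α, and in particular [Q(α):Q] = 3.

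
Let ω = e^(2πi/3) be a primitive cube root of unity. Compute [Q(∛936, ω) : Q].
[Q(∛936, ω) : Q] = 6

[Q(∛936):Q] = 3 (min poly x^3 - 936, irreducible since 936 is not a perfect cube). [Q(ω):Q] = 2 (min poly x^2 + x + 1). Since Q(∛936) ⊂ R and ω ∉ R, we have ω ∉ Q(∛936), so x^2 + x + 1 remains irreducible over Q(∛936) and [Q(∛936, ω) : Q(∛936)] = 2. By the tower law, [Q(∛936, ω) : Q] = 3 · 2 = 6. (In fact Q(∛936, ω) is the splitting field of x^3 - 936 over Q.)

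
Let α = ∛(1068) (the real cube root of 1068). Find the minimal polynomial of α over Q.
m_α(x) = x^3 - 1068

α satisfies α^3 = 1068, so x^3 - 1068 annihilates α. By the rational root test, a rational root p/q (in lowest terms) of x^3 - 1068 would satisfy p^3 = 1068 q^3, forcing q = 1 and p^3 = 1068; but 1068 is not a perfect cube, contradiction. A monic cubic over Q with no rational root is irreducible (any nontrivial factorization would include a linear factor). Hence x^3 - 1068 is the minimal polynomial of α, and in particular [Q(α):Q] = 3.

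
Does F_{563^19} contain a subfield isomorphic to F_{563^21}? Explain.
No: F_{563^21} is not a subfield of F_{563^19}

F_{p^m} embeds in F_{p^n} iff m | n. Here 21 ∤ 19 (since 19 = 0·21 + 19 with remainder 19 ≠ 0), so F_{563^21} is not a subfield of F_{563^19}. Equivalently: if it were, the tower law would give 21 = [F_{563^21}:F_563] dividing [F_{563^19}:F_563] = 19, contradiction.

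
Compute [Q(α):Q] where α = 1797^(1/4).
[Q(α):Q] = 4

α is a root of x^4 - 1797. By Eisenstein's criterion at the prime p = 3 (which divides the constant term 1797 but p^2 = 9 does not, since 1797 is squarefree), x^4 - 1797 is irreducible over Q. Hence [Q(α):Q] = 4.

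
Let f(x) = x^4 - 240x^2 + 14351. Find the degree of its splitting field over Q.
[K : Q] = 4

Solving the quadratic in x^2: x^2 = (240 ± √(240^2 - 4·14351))/2 = (240 ± √196)/2 = (240 ± 14)/2, giving x^2 = 113 or x^2 = 127. So f(x) = (x^2 - 113)(x^2 - 127) and the roots of f are ±√113, ±√127. Hence the splitting field is K = Q(√113, √127). Since 113 and 127 are distinct squarefree integers > 1, their product 14351 is not a perfect square, so √127 ∉ Q(√113). By the tower law [K:Q] = [Q(√113,√127):Q(√113)] · [Q(√113):Q] = 2 · 2 = 4.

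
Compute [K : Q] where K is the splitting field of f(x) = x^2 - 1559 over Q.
[K : Q] = 2

f(x) = x^2 - 1559 factors as (x - √1559)(x + √1559). The splitting field is K = Q(√1559). Since 1559 is squarefree and > 1, it is not a perfect square, so x^2 - 1559 is irreducible over Q and [Q(√1559) : Q] = 2. Hence [K : Q] = 2.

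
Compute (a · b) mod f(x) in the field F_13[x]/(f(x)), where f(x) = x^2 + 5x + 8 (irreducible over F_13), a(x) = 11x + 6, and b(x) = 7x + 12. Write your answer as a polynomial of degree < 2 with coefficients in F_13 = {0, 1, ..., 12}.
a · b ≡ 10x + 2 (mod f(x))

Multiply in F_13[x]: a(x)·b(x) = (11x + 6)·(7x + 12) = 12x^2 + 5x + 7. This has degree ≥ 2, so divide by f(x) over F_13: 12x^2 + 5x + 7 = (12)·(x^2 + 5x + 8) + (10x + 2). Hence a·b ≡ 10x + 2 (mod f). (F_13[x]/(f) is a field with 13^2 = 169 elements since f is irreducible of degree 2.)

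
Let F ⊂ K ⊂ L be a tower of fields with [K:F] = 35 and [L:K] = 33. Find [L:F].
[L:F] = 1155

The tower law says that for any tower of field extensions F ⊂ K ⊂ L with finite degrees, [L:F] = [L:K] · [K:F]. Here this gives [L:F] = 33 · 35 = 1155.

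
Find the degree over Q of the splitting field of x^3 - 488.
[K : Q] = 6

The roots of x^3 - 488 are ∛488, ω∛488, ω^2∛488 where ω = e^(2πi/3) is a primitive cube root of unity, so K = Q(∛488, ω). Now [Q(∛488):Q] = 3 (since 488 is not a perfect cube, x^3 - 488 is irreducible) and [Q(ω):Q] = 2. Both 2 and 3 divide [K:Q], and [K:Q] ≤ 3·2 = 6, so [K:Q] = 6. (Equivalently: Q(∛488) ⊂ R but ω ∉ R, so [K : Q(∛488)] = 2.)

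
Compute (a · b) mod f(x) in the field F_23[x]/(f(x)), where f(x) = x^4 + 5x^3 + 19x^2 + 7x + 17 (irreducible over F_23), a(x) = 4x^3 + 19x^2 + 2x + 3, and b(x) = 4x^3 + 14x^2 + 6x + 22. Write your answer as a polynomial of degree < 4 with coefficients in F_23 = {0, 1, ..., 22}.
a · b ≡ 12x^3 + 14x^2 + 5x + 11 (mod f(x))

Multiply in F_23[x]: a(x)·b(x) = (4x^3 + 19x^2 + 2x + 3)·(4x^3 + 14x^2 + 6x + 22) = 16x^6 + 17x^5 + 22x^4 + 12x^3 + 12x^2 + 16x + 20. This has degree ≥ 4, so divide by f(x) over F_23: 16x^6 + 17x^5 + 22x^4 + 12x^3 + 12x^2 + 16x + 20 = (16x^2 + 6x + 10)·(x^4 + 5x^3 + 19x^2 + 7x + 17) + (12x^3 + 14x^2 + 5x + 11). Hence a·b ≡ 12x^3 + 14x^2 + 5x + 11 (mod f). (F_23[x]/(f) is a field with 23^4 = 279841 elements since f is irreducible of degree 4.)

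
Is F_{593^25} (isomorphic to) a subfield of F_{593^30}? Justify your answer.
No: F_{593^25} is not a subfield of F_{593^30}

F_{p^m} embeds in F_{p^n} iff m | n. Here 25 ∤ 30 (since 30 = 1·25 + 5 with remainder 5 ≠ 0), so F_{593^25} is not a subfield of F_{593^30}. Equivalently: if it were, the tower law would give 25 = [F_{593^25}:F_593] dividing [F_{593^30}:F_593] = 30, contradiction.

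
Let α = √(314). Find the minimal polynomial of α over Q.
m_α(x) = x^2 - 314

α satisfies α^2 - 314 = 0, so x^2 - 314 annihilates α. Since d = 314 is squarefree and ≠ 1, it is not a perfect square in Q, so x^2 - 314 has no rational root and is therefore irreducible over Q (a degree-2 polynomial over a field is irreducible iff it has no root). Hence m_α(x) = x^2 - 314.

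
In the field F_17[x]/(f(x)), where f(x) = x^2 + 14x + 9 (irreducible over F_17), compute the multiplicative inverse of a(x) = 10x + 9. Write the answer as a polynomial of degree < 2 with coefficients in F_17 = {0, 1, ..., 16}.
a(x)^(-1) ≡ 16x + 9 (mod f(x))

Since f is irreducible over F_17, F_17[x]/(f) is a field and a(x) ≠ 0 has an inverse. Apply the extended Euclidean algorithm to f(x) and a(x) in F_17[x]: f(x) = (12x + 11)·a(x) + (12). The last nonzero remainder is the constant 12 = gcd(f, a) in F_17. Back-substituting through the division chain expresses 12 = s(x)·a(x) + t(x)·f(x) with s(x) ≡ 5x + 6 (mod f), so (5x + 6)·a(x) ≡ 12 (mod f). Multiplying by 12^(-1) ≡ 10 in F_17 gives a(x)^(-1) ≡ 10·(5x + 6) ≡ 16x + 9 (mod f). Check: (10x + 9)·(16x + 9) = 7x^2 + 13x + 13 ≡ 1 (mod x^2 + 14x + 9).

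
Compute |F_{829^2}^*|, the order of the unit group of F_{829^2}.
|F_{829^2}^*| = 687240

F_{829^2} has 829^2 = 687241 elements; its multiplicative group consists of all nonzero elements, so |F_{829^2}^*| = 687241 - 1 = 687240. (It is cyclic since any finite subgroup of the multiplicative group of a field is cyclic.)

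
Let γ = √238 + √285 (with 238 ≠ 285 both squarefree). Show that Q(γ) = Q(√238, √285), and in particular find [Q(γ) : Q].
[Q(γ) : Q] = 4 (equivalently, Q(γ) = Q(√238, √285))

Obviously Q(γ) ⊆ Q(√238, √285), and [Q(√238, √285):Q] = 4 (since 238, 285 are distinct squarefree integers > 1 with 67830 not a perfect square). To show equality we compute the minimal polynomial of γ. From γ = √238 + √285: γ^2 = 238 + 2√(67830) + 285 = 523 + 2√(67830), so γ^2 - 523 = 2√(67830); squaring, (γ^2 - 523)^2 = 4·67830, i.e. γ^4 - 1046γ^2 + 273529 - 271320 = 0, i.e. γ^4 - 1046γ^2 + 2209 = 0. So γ is a root of x^4 - 1046x^2 + 2209. This polynomial is irreducible over Q: it has no rational root (each ±√238 ± √285 is irrational), and any factorization into two quadratics over Q would force √(67830) ∈ Q (pairing opposite roots) or √238, √285 ∈ Q (other pairings), all impossible. Hence [Q(γ):Q] = 4 = [Q(√238, √285):Q], so Q(γ) = Q(√238, √285).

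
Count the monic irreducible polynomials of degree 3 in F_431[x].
There are 26687520 monic irreducible polynomials of degree 3 over F_431

Each element of F_{431^3} that lies in no proper subfield is a root of exactly one monic irreducible of degree 3 over F_431, and each such polynomial has 3 distinct roots in F_{431^3}. By Möbius inversion the count is N_431(3) = (1/3) Σ_{d|3} μ(3/d) · 431^d = (1/3)(μ(3)·431^1 + μ(1)·431^3) = 80062560/3 = 26687520.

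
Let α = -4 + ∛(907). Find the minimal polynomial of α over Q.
m_α(x) = x^3 + 12x^2 + 48x - 843

Set β = α + 4 = ∛(907), so β^3 = 907. Then (α + 4)^3 - 907 = 0, i.e. α is a root of g(x) = (x + 4)^3 - 907 = x^3 + 12x^2 + 48x - 843. Since g(x) = h(x + 4) where h(x) = x^3 - 907, and h is irreducible over Q (because 907 is not a perfect cube, so h has no rational root, and a monic cubic with no rational root is irreducible), g is also irreducible (irreducibility is preserved under the substitution x → x + 4). Hence m_α(x) = x^3 + 12x^2 + 48x - 843.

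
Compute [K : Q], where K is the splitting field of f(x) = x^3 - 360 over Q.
[K : Q] = 6

The roots of x^3 - 360 are ∛360, ω∛360, ω^2∛360 where ω = e^(2πi/3) is a primitive cube root of unity, so K = Q(∛360, ω). Now [Q(∛360):Q] = 3 (since 360 is not a perfect cube, x^3 - 360 is irreducible) and [Q(ω):Q] = 2. Both 2 and 3 divide [K:Q], and [K:Q] ≤ 3·2 = 6, so [K:Q] = 6. (Equivalently: Q(∛360) ⊂ R but ω ∉ R, so [K : Q(∛360)] = 2.)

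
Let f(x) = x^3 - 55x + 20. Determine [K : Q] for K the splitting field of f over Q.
[K : Q] = 6

By the rational root test, any rational root of the monic integer polynomial f(x) = x^3 - 55x + 20 must be an integer dividing the constant term 20, i.e. one of ±{1, 2, 4, 5, 10, 20}. Evaluating: f(1) = -34, f(-1) = 74, f(2) = -82, f(-2) = 122, f(4) = -136, f(-4) = 176, f(5) = -130, f(-5) = 170, f(10) = 470, f(-10) = -430, f(20) = 6920, f(-20) = -6880; none is 0, so f has no rational root and is therefore irreducible over Q (a cubic with no linear factor over a field is irreducible). For an irreducible cubic, the Galois group is A_3 or S_3 according as the discriminant disc(f) = -4a^3 - 27b^2 = -4·(-55)^3 - 27·(20)^2 = 654700 is or is not a square in Q. Here disc(f) = 654700 is not a perfect square in Q, so the Galois group of f over Q is not contained in A_3 and must be all of S_3. The splitting field has degree |S_3| = 6 over Q, so [K : Q] = 6.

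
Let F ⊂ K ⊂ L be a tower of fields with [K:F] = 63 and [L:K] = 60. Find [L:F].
[L:F] = 3780

The tower law says that for any tower of field extensions F ⊂ K ⊂ L with finite degrees, [L:F] = [L:K] · [K:F]. Here this gives [L:F] = 60 · 63 = 3780.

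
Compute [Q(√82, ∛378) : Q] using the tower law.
[Q(√82, ∛378) : Q] = 6

Let L = Q(√82, ∛378). Since Q(√82) ⊂ L and [Q(√82):Q] = 2, the tower law gives 2 | [L:Q]. Likewise Q(∛378) ⊂ L with [Q(∛378):Q] = 3 (because 378 is not a perfect cube), so 3 | [L:Q]. As gcd(2,3) = 1, [L:Q] is divisible by 6. Conversely L is generated over Q by √82 and ∛378, so [L:Q] ≤ 2·3 = 6. Therefore [Q(√82, ∛378) : Q] = 6.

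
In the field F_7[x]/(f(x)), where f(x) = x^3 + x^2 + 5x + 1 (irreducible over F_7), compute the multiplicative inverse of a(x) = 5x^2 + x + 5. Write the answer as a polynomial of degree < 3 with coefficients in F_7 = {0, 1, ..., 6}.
a(x)^(-1) ≡ 6x^2 + 1 (mod f(x))

Since f is irreducible over F_7, F_7[x]/(f) is a field and a(x) ≠ 0 has an inverse. Apply the extended Euclidean algorithm to f(x) and a(x) in F_7[x]: f(x) = (3x + 1)·a(x) + (3x + 3);  a(x) = (4x + 1)·(3x + 3) + (2). The last nonzero remainder is the constant 2 = gcd(f, a) in F_7. Back-substituting through the division chain expresses 2 = s(x)·a(x) + t(x)·f(x) with s(x) ≡ 5x^2 + 2 (mod f), so (5x^2 + 2)·a(x) ≡ 2 (mod f). Multiplying by 2^(-1) ≡ 4 in F_7 gives a(x)^(-1) ≡ 4·(5x^2 + 2) ≡ 6x^2 + 1 (mod f). Check: (5x^2 + x + 5)·(6x^2 + 1) = 2x^4 + 6x^3 + x + 5 ≡ 1 (mod x^3 + x^2 + 5x + 1).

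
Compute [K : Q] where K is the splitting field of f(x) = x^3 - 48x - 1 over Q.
[K : Q] = 6

By the rational root test, any rational root of the monic integer polynomial f(x) = x^3 - 48x - 1 must be an integer dividing the constant term -1, i.e. one of ±{1}. Evaluating: f(1) = -48, f(-1) = 46; none is 0, so f has no rational root and is therefore irreducible over Q (a cubic with no linear factor over a field is irreducible). For an irreducible cubic, the Galois group is A_3 or S_3 according as the discriminant disc(f) = -4a^3 - 27b^2 = -4·(-48)^3 - 27·(-1)^2 = 442341 is or is not a square in Q. Here disc(f) = 442341 is not a perfect square in Q, so the Galois group of f over Q is not contained in A_3 and must be all of S_3. The splitting field has degree |S_3| = 6 over Q, so [K : Q] = 6.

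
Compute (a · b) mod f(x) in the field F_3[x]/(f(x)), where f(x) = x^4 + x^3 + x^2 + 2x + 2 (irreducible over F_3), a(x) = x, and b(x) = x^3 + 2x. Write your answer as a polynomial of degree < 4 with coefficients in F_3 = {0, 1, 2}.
a · b ≡ 2x^3 + x^2 + x + 1 (mod f(x))

Multiply in F_3[x]: a(x)·b(x) = (x)·(x^3 + 2x) = x^4 + 2x^2. This has degree ≥ 4, so divide by f(x) over F_3: x^4 + 2x^2 = (1)·(x^4 + x^3 + x^2 + 2x + 2) + (2x^3 + x^2 + x + 1). Hence a·b ≡ 2x^3 + x^2 + x + 1 (mod f). (F_3[x]/(f) is a field with 3^4 = 81 elements since f is irreducible of degree 4.)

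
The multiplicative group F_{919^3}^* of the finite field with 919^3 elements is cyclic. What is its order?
|F_{919^3}^*| = 776151558

F_{919^3} has 919^3 = 776151559 elements; its multiplicative group consists of all nonzero elements, so |F_{919^3}^*| = 776151559 - 1 = 776151558. (It is cyclic since any finite subgroup of the multiplicative group of a field is cyclic.)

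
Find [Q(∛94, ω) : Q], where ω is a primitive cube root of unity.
[Q(∛94, ω) : Q] = 6

[Q(∛94):Q] = 3 (min poly x^3 - 94, irreducible since 94 is not a perfect cube). [Q(ω):Q] = 2 (min poly x^2 + x + 1). Since Q(∛94) ⊂ R and ω ∉ R, we have ω ∉ Q(∛94), so x^2 + x + 1 remains irreducible over Q(∛94) and [Q(∛94, ω) : Q(∛94)] = 2. By the tower law, [Q(∛94, ω) : Q] = 3 · 2 = 6. (In fact Q(∛94, ω) is the splitting field of x^3 - 94 over Q.)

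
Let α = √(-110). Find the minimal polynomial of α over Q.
m_α(x) = x^2 + 110

α satisfies α^2 + 110 = 0, so x^2 + 110 annihilates α. Since d = -110 is squarefree and ≠ 1, it is not a perfect square in Q, so x^2 + 110 has no rational root and is therefore irreducible over Q (a degree-2 polynomial over a field is irreducible iff it has no root). Hence m_α(x) = x^2 + 110.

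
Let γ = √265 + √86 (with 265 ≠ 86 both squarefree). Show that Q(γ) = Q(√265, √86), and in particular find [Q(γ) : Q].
[Q(γ) : Q] = 4 (equivalently, Q(γ) = Q(√265, √86))

Obviously Q(γ) ⊆ Q(√265, √86), and [Q(√265, √86):Q] = 4 (since 265, 86 are distinct squarefree integers > 1 with 22790 not a perfect square). To show equality we compute the minimal polynomial of γ. From γ = √265 + √86: γ^2 = 265 + 2√(22790) + 86 = 351 + 2√(22790), so γ^2 - 351 = 2√(22790); squaring, (γ^2 - 351)^2 = 4·22790, i.e. γ^4 - 702γ^2 + 123201 - 91160 = 0, i.e. γ^4 - 702γ^2 + 32041 = 0. So γ is a root of x^4 - 702x^2 + 32041. This polynomial is irreducible over Q: it has no rational root (each ±√265 ± √86 is irrational), and any factorization into two quadratics over Q would force √(22790) ∈ Q (pairing opposite roots) or √265, √86 ∈ Q (other pairings), all impossible. Hence [Q(γ):Q] = 4 = [Q(√265, √86):Q], so Q(γ) = Q(√265, √86).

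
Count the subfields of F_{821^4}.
F_{821^4} has 3 subfields

The subfields of F_{p^n} are exactly the fields F_{p^d} for d | n (each is the fixed field of the unique index-d subgroup of Gal(F_{p^n}/F_p) ≅ Z/nZ). The divisors of n = 4 are {1, 2, 4}, giving 3 subfields: F_{821^1}, F_{821^2}, F_{821^4}.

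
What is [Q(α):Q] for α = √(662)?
[Q(α):Q] = 2

[Q(α):Q] equals the degree of the minimal polynomial of α. Here α^2 = 662 and x^2 - 662 is irreducible (d = 662 is squarefree, ≠ 1, hence not a square), so deg(m_α) = 2. Thus [Q(α):Q] = 2.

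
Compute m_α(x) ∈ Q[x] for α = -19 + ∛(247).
m_α(x) = x^3 + 57x^2 + 1083x + 6612

Set β = α + 19 = ∛(247), so β^3 = 247. Then (α + 19)^3 - 247 = 0, i.e. α is a root of g(x) = (x + 19)^3 - 247 = x^3 + 57x^2 + 1083x + 6612. Since g(x) = h(x + 19) where h(x) = x^3 - 247, and h is irreducible over Q (because 247 is not a perfect cube, so h has no rational root, and a monic cubic with no rational root is irreducible), g is also irreducible (irreducibility is preserved under the substitution x → x + 19). Hence m_α(x) = x^3 + 57x^2 + 1083x + 6612.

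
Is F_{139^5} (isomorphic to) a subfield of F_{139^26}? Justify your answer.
No: F_{139^5} is not a subfield of F_{139^26}

F_{p^m} embeds in F_{p^n} iff m | n. Here 5 ∤ 26 (since 26 = 5·5 + 1 with remainder 1 ≠ 0), so F_{139^5} is not a subfield of F_{139^26}. Equivalently: if it were, the tower law would give 5 = [F_{139^5}:F_139] dividing [F_{139^26}:F_139] = 26, contradiction.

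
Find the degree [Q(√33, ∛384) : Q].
[Q(√33, ∛384) : Q] = 6

Let L = Q(√33, ∛384). Since Q(√33) ⊂ L and [Q(√33):Q] = 2, the tower law gives 2 | [L:Q]. Likewise Q(∛384) ⊂ L with [Q(∛384):Q] = 3 (because 384 is not a perfect cube), so 3 | [L:Q]. As gcd(2,3) = 1, [L:Q] is divisible by 6. Conversely L is generated over Q by √33 and ∛384, so [L:Q] ≤ 2·3 = 6. Therefore [Q(√33, ∛384) : Q] = 6.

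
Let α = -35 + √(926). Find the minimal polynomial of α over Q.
m_α(x) = x^2 + 70x + 299

From α + 35 = √(926), squaring gives (α + 35)^2 = 926, i.e. α^2 + 70α + 1225 = 926, so α^2 + 70α + 299 = 0. The discriminant of x^2 + 70x + 299 is (70)^2 - 4·(299) = 4900 - 1196 = 3704, and 4·(926) is not a perfect square in Q since 926 is squarefree and ≠ 1. Hence x^2 + 70x + 299 is irreducible over Q and is the minimal polynomial of α.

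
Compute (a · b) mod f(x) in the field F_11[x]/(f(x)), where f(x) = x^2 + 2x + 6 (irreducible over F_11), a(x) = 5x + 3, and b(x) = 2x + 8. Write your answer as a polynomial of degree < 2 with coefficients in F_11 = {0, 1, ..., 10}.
a · b ≡ 4x + 8 (mod f(x))

Multiply in F_11[x]: a(x)·b(x) = (5x + 3)·(2x + 8) = 10x^2 + 2x + 2. This has degree ≥ 2, so divide by f(x) over F_11: 10x^2 + 2x + 2 = (10)·(x^2 + 2x + 6) + (4x + 8). Hence a·b ≡ 4x + 8 (mod f). (F_11[x]/(f) is a field with 11^2 = 121 elements since f is irreducible of degree 2.)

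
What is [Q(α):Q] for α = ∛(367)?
[Q(α):Q] = 3

The minimal polynomial of α is x^3 - 367, irreducible over Q since 367 is not a perfect cube (so x^3 - 367 has no rational root). Hence [Q(α):Q] = deg(m_α) = 3.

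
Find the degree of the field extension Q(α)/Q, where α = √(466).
[Q(α):Q] = 2

[Q(α):Q] equals the degree of the minimal polynomial of α. Here α^2 = 466 and x^2 - 466 is irreducible (d = 466 is squarefree, ≠ 1, hence not a square), so deg(m_α) = 2. Thus [Q(α):Q] = 2.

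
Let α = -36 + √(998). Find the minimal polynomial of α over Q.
m_α(x) = x^2 + 72x + 298

From α + 36 = √(998), squaring gives (α + 36)^2 = 998, i.e. α^2 + 72α + 1296 = 998, so α^2 + 72α + 298 = 0. The discriminant of x^2 + 72x + 298 is (72)^2 - 4·(298) = 5184 - 1192 = 3992, and 4·(998) is not a perfect square in Q since 998 is squarefree and ≠ 1. Hence x^2 + 72x + 298 is irreducible over Q and is the minimal polynomial of α.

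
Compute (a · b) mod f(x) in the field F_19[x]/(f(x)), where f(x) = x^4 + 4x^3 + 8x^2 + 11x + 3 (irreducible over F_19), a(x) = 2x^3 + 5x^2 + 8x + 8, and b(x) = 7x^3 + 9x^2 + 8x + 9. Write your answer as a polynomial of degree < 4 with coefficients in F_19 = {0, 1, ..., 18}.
a · b ≡ 7x^3 + 17x^2 + 15x + 2 (mod f(x))

Multiply in F_19[x]: a(x)·b(x) = (2x^3 + 5x^2 + 8x + 8)·(7x^3 + 9x^2 + 8x + 9) = 14x^6 + 15x^5 + 3x^4 + 15x^3 + 10x^2 + 3x + 15. This has degree ≥ 4, so divide by f(x) over F_19: 14x^6 + 15x^5 + 3x^4 + 15x^3 + 10x^2 + 3x + 15 = (14x^2 + 16x + 17)·(x^4 + 4x^3 + 8x^2 + 11x + 3) + (7x^3 + 17x^2 + 15x + 2). Hence a·b ≡ 7x^3 + 17x^2 + 15x + 2 (mod f). (F_19[x]/(f) is a field with 19^4 = 130321 elements since f is irreducible of degree 4.)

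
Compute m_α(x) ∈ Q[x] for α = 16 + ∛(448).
m_α(x) = x^3 - 48x^2 + 768x - 4544

Set β = α - 16 = ∛(448), so β^3 = 448. Then (α - 16)^3 - 448 = 0, i.e. α is a root of g(x) = (x - 16)^3 - 448 = x^3 - 48x^2 + 768x - 4544. Since g(x) = h(x - 16) where h(x) = x^3 - 448, and h is irreducible over Q (because 448 is not a perfect cube, so h has no rational root, and a monic cubic with no rational root is irreducible), g is also irreducible (irreducibility is preserved under the substitution x → x - 16). Hence m_α(x) = x^3 - 48x^2 + 768x - 4544.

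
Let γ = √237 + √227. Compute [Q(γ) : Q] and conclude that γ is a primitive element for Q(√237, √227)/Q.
[Q(γ) : Q] = 4 (equivalently, Q(γ) = Q(√237, √227))

Obviously Q(γ) ⊆ Q(√237, √227), and [Q(√237, √227):Q] = 4 (since 237, 227 are distinct squarefree integers > 1 with 53799 not a perfect square). To show equality we compute the minimal polynomial of γ. From γ = √237 + √227: γ^2 = 237 + 2√(53799) + 227 = 464 + 2√(53799), so γ^2 - 464 = 2√(53799); squaring, (γ^2 - 464)^2 = 4·53799, i.e. γ^4 - 928γ^2 + 215296 - 215196 = 0, i.e. γ^4 - 928γ^2 + 100 = 0. So γ is a root of x^4 - 928x^2 + 100. This polynomial is irreducible over Q: it has no rational root (each ±√237 ± √227 is irrational), and any factorization into two quadratics over Q would force √(53799) ∈ Q (pairing opposite roots) or √237, √227 ∈ Q (other pairings), all impossible. Hence [Q(γ):Q] = 4 = [Q(√237, √227):Q], so Q(γ) = Q(√237, √227).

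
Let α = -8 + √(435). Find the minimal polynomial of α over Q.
m_α(x) = x^2 + 16x - 371

From α + 8 = √(435), squaring gives (α + 8)^2 = 435, i.e. α^2 + 16α + 64 = 435, so α^2 + 16α - 371 = 0. The discriminant of x^2 + 16x - 371 is (16)^2 - 4·(-371) = 256 + 1484 = 1740, and 4·(435) is not a perfect square in Q since 435 is squarefree and ≠ 1. Hence x^2 + 16x - 371 is irreducible over Q and is the minimal polynomial of α.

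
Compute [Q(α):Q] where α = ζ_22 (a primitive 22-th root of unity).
[Q(α):Q] = 10

The minimal polynomial of ζ_22 over Q is the 22-th cyclotomic polynomial Φ_22(x), which is irreducible over Q and has degree φ(22) = 10. Hence [Q(α):Q] = φ(22) = 10.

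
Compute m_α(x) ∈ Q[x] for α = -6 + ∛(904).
m_α(x) = x^3 + 18x^2 + 108x - 688

Set β = α + 6 = ∛(904), so β^3 = 904. Then (α + 6)^3 - 904 = 0, i.e. α is a root of g(x) = (x + 6)^3 - 904 = x^3 + 18x^2 + 108x - 688. Since g(x) = h(x + 6) where h(x) = x^3 - 904, and h is irreducible over Q (because 904 is not a perfect cube, so h has no rational root, and a monic cubic with no rational root is irreducible), g is also irreducible (irreducibility is preserved under the substitution x → x + 6). Hence m_α(x) = x^3 + 18x^2 + 108x - 688.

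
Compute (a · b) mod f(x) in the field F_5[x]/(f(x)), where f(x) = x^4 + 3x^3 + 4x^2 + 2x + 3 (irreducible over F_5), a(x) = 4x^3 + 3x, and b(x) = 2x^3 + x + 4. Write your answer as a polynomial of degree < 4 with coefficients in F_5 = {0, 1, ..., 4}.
a · b ≡ x^3 + 2x^2 + 4x (mod f(x))

Multiply in F_5[x]: a(x)·b(x) = (4x^3 + 3x)·(2x^3 + x + 4) = 3x^6 + x^3 + 3x^2 + 2x. This has degree ≥ 4, so divide by f(x) over F_5: 3x^6 + x^3 + 3x^2 + 2x = (3x^2 + x)·(x^4 + 3x^3 + 4x^2 + 2x + 3) + (x^3 + 2x^2 + 4x). Hence a·b ≡ x^3 + 2x^2 + 4x (mod f). (F_5[x]/(f) is a field with 5^4 = 625 elements since f is irreducible of degree 4.)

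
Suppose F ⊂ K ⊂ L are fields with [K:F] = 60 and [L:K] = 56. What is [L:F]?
[L:F] = 3360

The tower law says that for any tower of field extensions F ⊂ K ⊂ L with finite degrees, [L:F] = [L:K] · [K:F]. Here this gives [L:F] = 56 · 60 = 3360.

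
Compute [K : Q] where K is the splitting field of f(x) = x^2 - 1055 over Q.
[K : Q] = 2

f(x) = x^2 - 1055 factors as (x - √1055)(x + √1055). The splitting field is K = Q(√1055). Since 1055 is squarefree and > 1, it is not a perfect square, so x^2 - 1055 is irreducible over Q and [Q(√1055) : Q] = 2. Hence [K : Q] = 2.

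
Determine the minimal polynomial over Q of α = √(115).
m_α(x) = x^2 - 115

α satisfies α^2 - 115 = 0, so x^2 - 115 annihilates α. Since d = 115 is squarefree and ≠ 1, it is not a perfect square in Q, so x^2 - 115 has no rational root and is therefore irreducible over Q (a degree-2 polynomial over a field is irreducible iff it has no root). Hence m_α(x) = x^2 - 115.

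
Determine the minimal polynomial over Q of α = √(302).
m_α(x) = x^2 - 302

α satisfies α^2 - 302 = 0, so x^2 - 302 annihilates α. Since d = 302 is squarefree and ≠ 1, it is not a perfect square in Q, so x^2 - 302 has no rational root and is therefore irreducible over Q (a degree-2 polynomial over a field is irreducible iff it has no root). Hence m_α(x) = x^2 - 302.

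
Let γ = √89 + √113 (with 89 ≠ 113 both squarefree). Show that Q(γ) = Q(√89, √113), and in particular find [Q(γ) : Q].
[Q(γ) : Q] = 4 (equivalently, Q(γ) = Q(√89, √113))

Obviously Q(γ) ⊆ Q(√89, √113), and [Q(√89, √113):Q] = 4 (since 89, 113 are distinct squarefree integers > 1 with 10057 not a perfect square). To show equality we compute the minimal polynomial of γ. From γ = √89 + √113: γ^2 = 89 + 2√(10057) + 113 = 202 + 2√(10057), so γ^2 - 202 = 2√(10057); squaring, (γ^2 - 202)^2 = 4·10057, i.e. γ^4 - 404γ^2 + 40804 - 40228 = 0, i.e. γ^4 - 404γ^2 + 576 = 0. So γ is a root of x^4 - 404x^2 + 576. This polynomial is irreducible over Q: it has no rational root (each ±√89 ± √113 is irrational), and any factorization into two quadratics over Q would force √(10057) ∈ Q (pairing opposite roots) or √89, √113 ∈ Q (other pairings), all impossible. Hence [Q(γ):Q] = 4 = [Q(√89, √113):Q], so Q(γ) = Q(√89, √113).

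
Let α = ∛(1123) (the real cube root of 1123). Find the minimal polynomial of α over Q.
m_α(x) = x^3 - 1123

α satisfies α^3 = 1123, so x^3 - 1123 annihilates α. By the rational root test, a rational root p/q (in lowest terms) of x^3 - 1123 would satisfy p^3 = 1123 q^3, forcing q = 1 and p^3 = 1123; but 1123 is not a perfect cube, contradiction. A monic cubic over Q with no rational root is irreducible (any nontrivial factorization would include a linear factor). Hence x^3 - 1123 is the minimal polynomial of α, and in particular [Q(α):Q] = 3.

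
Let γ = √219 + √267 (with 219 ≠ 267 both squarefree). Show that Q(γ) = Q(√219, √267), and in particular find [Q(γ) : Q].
[Q(γ) : Q] = 4 (equivalently, Q(γ) = Q(√219, √267))

Obviously Q(γ) ⊆ Q(√219, √267), and [Q(√219, √267):Q] = 4 (since 219, 267 are distinct squarefree integers > 1 with 58473 not a perfect square). To show equality we compute the minimal polynomial of γ. From γ = √219 + √267: γ^2 = 219 + 2√(58473) + 267 = 486 + 2√(58473), so γ^2 - 486 = 2√(58473); squaring, (γ^2 - 486)^2 = 4·58473, i.e. γ^4 - 972γ^2 + 236196 - 233892 = 0, i.e. γ^4 - 972γ^2 + 2304 = 0. So γ is a root of x^4 - 972x^2 + 2304. This polynomial is irreducible over Q: it has no rational root (each ±√219 ± √267 is irrational), and any factorization into two quadratics over Q would force √(58473) ∈ Q (pairing opposite roots) or √219, √267 ∈ Q (other pairings), all impossible. Hence [Q(γ):Q] = 4 = [Q(√219, √267):Q], so Q(γ) = Q(√219, √267).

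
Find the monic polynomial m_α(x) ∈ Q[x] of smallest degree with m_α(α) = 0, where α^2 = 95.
m_α(x) = x^2 - 95

α satisfies α^2 - 95 = 0, so x^2 - 95 annihilates α. Since d = 95 is squarefree and ≠ 1, it is not a perfect square in Q, so x^2 - 95 has no rational root and is therefore irreducible over Q (a degree-2 polynomial over a field is irreducible iff it has no root). Hence m_α(x) = x^2 - 95.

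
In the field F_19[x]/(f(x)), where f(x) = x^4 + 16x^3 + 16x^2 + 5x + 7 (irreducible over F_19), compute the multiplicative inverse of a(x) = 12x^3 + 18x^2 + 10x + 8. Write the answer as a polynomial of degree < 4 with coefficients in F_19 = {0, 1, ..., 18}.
a(x)^(-1) ≡ 9x^3 + 18x^2 + 2 (mod f(x))

Since f is irreducible over F_19, F_19[x]/(f) is a field and a(x) ≠ 0 has an inverse. Apply the extended Euclidean algorithm to f(x) and a(x) in F_19[x]: f(x) = (8x + 2)·a(x) + (14x^2 + 16x + 10);  a(x) = (9x + 10)·(14x^2 + 16x + 10) + (7x + 3);  (14x^2 + 16x + 10) = (2x + 15)·(7x + 3) + (3). The last nonzero remainder is the constant 3 = gcd(f, a) in F_19. Back-substituting through the division chain expresses 3 = s(x)·a(x) + t(x)·f(x) with s(x) ≡ 8x^3 + 16x^2 + 6 (mod f), so (8x^3 + 16x^2 + 6)·a(x) ≡ 3 (mod f). Multiplying by 3^(-1) ≡ 13 in F_19 gives a(x)^(-1) ≡ 13·(8x^3 + 16x^2 + 6) ≡ 9x^3 + 18x^2 + 2 (mod f). Check: (12x^3 + 18x^2 + 10x + 8)·(9x^3 + 18x^2 + 2) = 13x^6 + 17x^5 + 15x^4 + 10x^3 + 9x^2 + x + 16 ≡ 1 (mod x^4 + 16x^3 + 16x^2 + 5x + 7).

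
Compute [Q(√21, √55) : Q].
[Q(√21, √55) : Q] = 4

[Q(√21):Q] = 2 (min poly x^2 - 21, irreducible since 21 is squarefree > 1). For the top step, suppose √55 ∈ Q(√21), say √55 = c + d√21 with c, d ∈ Q. Squaring: 55 = c^2 + 21d^2 + 2cd√21. Since √21 ∉ Q this forces 2cd = 0. If d = 0 then √55 = c ∈ Q, contradicting 55 squarefree > 1. If c = 0 then 55 = 21d^2, so 21·55 = (21d)^2 is a perfect square in Q — but 21·55 = 1155 is not a perfect square (since 21 and 55 are distinct squarefree integers). Contradiction. Hence √55 ∉ Q(√21), so x^2 - 55 stays irreducible over Q(√21) and [Q(√21, √55) : Q(√21)] = 2. By the tower law, [Q(√21, √55) : Q] = 2 · 2 = 4.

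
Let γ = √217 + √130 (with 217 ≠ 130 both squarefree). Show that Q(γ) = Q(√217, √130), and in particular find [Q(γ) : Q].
[Q(γ) : Q] = 4 (equivalently, Q(γ) = Q(√217, √130))

Obviously Q(γ) ⊆ Q(√217, √130), and [Q(√217, √130):Q] = 4 (since 217, 130 are distinct squarefree integers > 1 with 28210 not a perfect square). To show equality we compute the minimal polynomial of γ. From γ = √217 + √130: γ^2 = 217 + 2√(28210) + 130 = 347 + 2√(28210), so γ^2 - 347 = 2√(28210); squaring, (γ^2 - 347)^2 = 4·28210, i.e. γ^4 - 694γ^2 + 120409 - 112840 = 0, i.e. γ^4 - 694γ^2 + 7569 = 0. So γ is a root of x^4 - 694x^2 + 7569. This polynomial is irreducible over Q: it has no rational root (each ±√217 ± √130 is irrational), and any factorization into two quadratics over Q would force √(28210) ∈ Q (pairing opposite roots) or √217, √130 ∈ Q (other pairings), all impossible. Hence [Q(γ):Q] = 4 = [Q(√217, √130):Q], so Q(γ) = Q(√217, √130).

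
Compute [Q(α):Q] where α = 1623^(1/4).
[Q(α):Q] = 4

α is a root of x^4 - 1623. By Eisenstein's criterion at the prime p = 3 (which divides the constant term 1623 but p^2 = 9 does not, since 1623 is squarefree), x^4 - 1623 is irreducible over Q. Hence [Q(α):Q] = 4.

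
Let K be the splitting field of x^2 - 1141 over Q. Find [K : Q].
[K : Q] = 2

f(x) = x^2 - 1141 factors as (x - √1141)(x + √1141). The splitting field is K = Q(√1141). Since 1141 is squarefree and > 1, it is not a perfect square, so x^2 - 1141 is irreducible over Q and [Q(√1141) : Q] = 2. Hence [K : Q] = 2.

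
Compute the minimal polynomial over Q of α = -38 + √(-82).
m_α(x) = x^2 + 76x + 1526

From α + 38 = √(-82), squaring gives (α + 38)^2 = -82, i.e. α^2 + 76α + 1444 = -82, so α^2 + 76α + 1526 = 0. The discriminant of x^2 + 76x + 1526 is (76)^2 - 4·(1526) = 5776 - 6104 = -328, and 4·(-82) is not a perfect square in Q since -82 is squarefree and ≠ 1. Hence x^2 + 76x + 1526 is irreducible over Q and is the minimal polynomial of α.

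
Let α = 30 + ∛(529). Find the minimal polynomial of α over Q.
m_α(x) = x^3 - 90x^2 + 2700x - 27529

Set β = α - 30 = ∛(529), so β^3 = 529. Then (α - 30)^3 - 529 = 0, i.e. α is a root of g(x) = (x - 30)^3 - 529 = x^3 - 90x^2 + 2700x - 27529. Since g(x) = h(x - 30) where h(x) = x^3 - 529, and h is irreducible over Q (because 529 is not a perfect cube, so h has no rational root, and a monic cubic with no rational root is irreducible), g is also irreducible (irreducibility is preserved under the substitution x → x - 30). Hence m_α(x) = x^3 - 90x^2 + 2700x - 27529.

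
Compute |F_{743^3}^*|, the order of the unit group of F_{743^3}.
|F_{743^3}^*| = 410172406

F_{743^3} has 743^3 = 410172407 elements; its multiplicative group consists of all nonzero elements, so |F_{743^3}^*| = 410172407 - 1 = 410172406. (It is cyclic since any finite subgroup of the multiplicative group of a field is cyclic.)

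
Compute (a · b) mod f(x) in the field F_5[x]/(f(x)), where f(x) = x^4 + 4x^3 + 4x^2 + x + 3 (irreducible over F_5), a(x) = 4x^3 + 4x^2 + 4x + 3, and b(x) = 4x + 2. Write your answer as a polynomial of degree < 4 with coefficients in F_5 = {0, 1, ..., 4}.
a · b ≡ 4x + 3 (mod f(x))

Multiply in F_5[x]: a(x)·b(x) = (4x^3 + 4x^2 + 4x + 3)·(4x + 2) = x^4 + 4x^3 + 4x^2 + 1. This has degree ≥ 4, so divide by f(x) over F_5: x^4 + 4x^3 + 4x^2 + 1 = (1)·(x^4 + 4x^3 + 4x^2 + x + 3) + (4x + 3). Hence a·b ≡ 4x + 3 (mod f). (F_5[x]/(f) is a field with 5^4 = 625 elements since f is irreducible of degree 4.)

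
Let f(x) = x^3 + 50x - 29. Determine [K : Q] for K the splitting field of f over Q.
[K : Q] = 6

By the rational root test, any rational root of the monic integer polynomial f(x) = x^3 + 50x - 29 must be an integer dividing the constant term -29, i.e. one of ±{1, 29}. Evaluating: f(1) = 22, f(-1) = -80, f(29) = 25810, f(-29) = -25868; none is 0, so f has no rational root and is therefore irreducible over Q (a cubic with no linear factor over a field is irreducible). For an irreducible cubic, the Galois group is A_3 or S_3 according as the discriminant disc(f) = -4a^3 - 27b^2 = -4·(50)^3 - 27·(-29)^2 = -522707 is or is not a square in Q. Here disc(f) = -522707 is not a perfect square in Q, so the Galois group of f over Q is not contained in A_3 and must be all of S_3. The splitting field has degree |S_3| = 6 over Q, so [K : Q] = 6.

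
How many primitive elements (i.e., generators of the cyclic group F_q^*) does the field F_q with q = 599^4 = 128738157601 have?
There are φ(128738157600) = 27898675200 primitive elements

F_q^* is cyclic of order q - 1 = 128738157600. A cyclic group of order m has exactly φ(m) generators. Here m = 128738157600 = 2^5 · 3 · 5^2 · 13 · 17 · 23 · 61 · 173, so the number of primitive elements is φ(128738157600) = 27898675200.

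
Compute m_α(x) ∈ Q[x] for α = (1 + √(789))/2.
m_α(x) = x^2 - x - 197

From 2α - 1 = √(789), squaring gives (2α - 1)^2 = 789, i.e. 4α^2 - 4α + 1 = 789, so α^2 - α + (1 - 789)/4 = 0. Since 789 ≡ 1 (mod 4), (1 - 789)/4 = -197 ∈ Z. The polynomial x^2 - x - 197 has discriminant 1 - 4·(-197) = 789, which is not a perfect square in Q (d = 789 is squarefree and ≠ 1), so x^2 - x - 197 is irreducible over Q. It is the minimal polynomial of α.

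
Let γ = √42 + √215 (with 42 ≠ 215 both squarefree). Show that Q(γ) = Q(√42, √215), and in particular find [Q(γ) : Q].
[Q(γ) : Q] = 4 (equivalently, Q(γ) = Q(√42, √215))

Obviously Q(γ) ⊆ Q(√42, √215), and [Q(√42, √215):Q] = 4 (since 42, 215 are distinct squarefree integers > 1 with 9030 not a perfect square). To show equality we compute the minimal polynomial of γ. From γ = √42 + √215: γ^2 = 42 + 2√(9030) + 215 = 257 + 2√(9030), so γ^2 - 257 = 2√(9030); squaring, (γ^2 - 257)^2 = 4·9030, i.e. γ^4 - 514γ^2 + 66049 - 36120 = 0, i.e. γ^4 - 514γ^2 + 29929 = 0. So γ is a root of x^4 - 514x^2 + 29929. This polynomial is irreducible over Q: it has no rational root (each ±√42 ± √215 is irrational), and any factorization into two quadratics over Q would force √(9030) ∈ Q (pairing opposite roots) or √42, √215 ∈ Q (other pairings), all impossible. Hence [Q(γ):Q] = 4 = [Q(√42, √215):Q], so Q(γ) = Q(√42, √215).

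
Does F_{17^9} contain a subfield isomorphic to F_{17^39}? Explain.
No: F_{17^39} is not a subfield of F_{17^9}

F_{p^m} embeds in F_{p^n} iff m | n. Here 39 ∤ 9 (since 9 = 0·39 + 9 with remainder 9 ≠ 0), so F_{17^39} is not a subfield of F_{17^9}. Equivalently: if it were, the tower law would give 39 = [F_{17^39}:F_17] dividing [F_{17^9}:F_17] = 9, contradiction.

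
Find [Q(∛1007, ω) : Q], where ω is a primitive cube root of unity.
[Q(∛1007, ω) : Q] = 6

[Q(∛1007):Q] = 3 (min poly x^3 - 1007, irreducible since 1007 is not a perfect cube). [Q(ω):Q] = 2 (min poly x^2 + x + 1). Since Q(∛1007) ⊂ R and ω ∉ R, we have ω ∉ Q(∛1007), so x^2 + x + 1 remains irreducible over Q(∛1007) and [Q(∛1007, ω) : Q(∛1007)] = 2. By the tower law, [Q(∛1007, ω) : Q] = 3 · 2 = 6. (In fact Q(∛1007, ω) is the splitting field of x^3 - 1007 over Q.)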